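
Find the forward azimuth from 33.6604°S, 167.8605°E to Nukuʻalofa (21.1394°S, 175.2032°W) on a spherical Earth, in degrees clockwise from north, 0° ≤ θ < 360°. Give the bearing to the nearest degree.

Δλ = -175.2032 − 167.8605 = -343.0637°; wrapped into (−180°, 180°]: 16.9363°.
θ = atan2( sin Δλ · cos φ₂ , cos φ₁ · sin φ₂ − sin φ₁ · cos φ₂ · cos Δλ )
  = atan2(0.27170, 0.19438) = 54.420° → normalised to [0°, 360°): 54.420°.

54°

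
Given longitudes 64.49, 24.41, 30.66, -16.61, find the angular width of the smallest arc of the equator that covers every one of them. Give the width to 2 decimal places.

81.10°

Sort the longitudes: -16.61°, +24.41°, +30.66°, +64.49°.
Eastward gaps between consecutive values (wrapping around): 41.02°, 6.25°, 33.83°, 278.90°.
Largest gap = 278.90° ⇒ minimal covering band is its complement: 360° − 278.90° = 81.10°.
Band runs from -16.61° eastward to +64.49°.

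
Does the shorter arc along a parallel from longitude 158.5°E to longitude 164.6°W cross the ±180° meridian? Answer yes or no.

Yes

Naïve |-164.6 − 158.5| = 323.1° > 180°, so the shorter arc goes the other way round — across 180°.
Signed shortest Δλ = ((-164.6 − 158.5 + 180) mod 360) − 180 = 36.9°.
Going east by 36.9° from +158.5° passes through 180° before reaching -164.6°.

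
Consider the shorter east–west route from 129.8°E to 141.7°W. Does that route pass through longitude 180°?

Yes

Naïve |-141.7 − 129.8| = 271.5° > 180°, so the shorter arc goes the other way round — across 180°.
Signed shortest Δλ = ((-141.7 − 129.8 + 180) mod 360) − 180 = 88.5°.
Going east by 88.5° from +129.8° passes through 180° before reaching -141.7°.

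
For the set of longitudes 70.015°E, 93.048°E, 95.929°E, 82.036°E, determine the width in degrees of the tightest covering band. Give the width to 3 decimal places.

Sort the longitudes: +70.015°, +82.036°, +93.048°, +95.929°.
Eastward gaps between consecutive values (wrapping around): 12.021°, 11.012°, 2.881°, 334.086°.
Largest gap = 334.086° ⇒ minimal covering band is its complement: 360° − 334.086° = 25.914°.
Band runs from +70.015° eastward to +95.929°.

25.914°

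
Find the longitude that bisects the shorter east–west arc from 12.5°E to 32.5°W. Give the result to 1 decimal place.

Signed shortest Δλ from +12.5° to -32.5° is -45.0°.
Midpoint longitude = +12.5° + (-45.0°)/2 = +12.5° − 22.5° = -10.0°.

10.0°W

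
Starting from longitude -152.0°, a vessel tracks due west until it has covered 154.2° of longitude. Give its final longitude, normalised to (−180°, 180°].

+53.8°

Start at -152.0°; shift −154.2° → -306.2°.
-306.2° lies outside (−180°, 180°]; add 360° → +53.8°.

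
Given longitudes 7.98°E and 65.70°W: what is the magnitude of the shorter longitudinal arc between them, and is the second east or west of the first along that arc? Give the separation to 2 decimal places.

73.68° west

Raw difference: -65.70 − 7.98 = -73.68°.
Normalise into (−180°, 180°]: -73.68° stays -73.68°.
Negative ⇒ the second point lies to the west; separation 73.68°.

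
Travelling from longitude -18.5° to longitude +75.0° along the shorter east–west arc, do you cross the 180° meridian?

Signed shortest Δλ = ((75.0 − -18.5 + 180) mod 360) − 180 = 93.5°.
Going east by 93.5° from -18.5° reaches +75.0° without touching 180°.

No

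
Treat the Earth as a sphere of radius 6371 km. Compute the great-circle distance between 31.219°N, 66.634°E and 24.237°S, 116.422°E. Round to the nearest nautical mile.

Δλ = 116.422 − 66.634 = 49.788°.
Δφ = -24.237 − 31.219 = -55.456°.
a = sin²(Δφ/2) + cos φ₁ · cos φ₂ · sin²(Δλ/2) = 0.354656.
c = 2·atan2(√a, √(1−a)) = 1.27585 rad → d = 6371·c ≈ 8128.45 km ≈ 4389.01 nmi.

4389 nmi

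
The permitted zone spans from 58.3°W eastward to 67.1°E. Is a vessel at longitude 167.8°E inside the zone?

No

Band width going east from -58.3° to +67.1°: ((67.1 − -58.3) mod 360) = 125.4°.
Offset of +167.8° east of the west edge: ((167.8 − -58.3) mod 360) = 226.1°.
226.1° > 125.4° ⇒ outside.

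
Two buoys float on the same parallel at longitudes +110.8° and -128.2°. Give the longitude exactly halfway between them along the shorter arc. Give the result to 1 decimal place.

+171.3°

Signed shortest Δλ from +110.8° to -128.2° is +121.0°.
Midpoint longitude = +110.8° + (+121.0°)/2 = +110.8° + 60.5° = +171.3°.
(The naïve average (+110.8 + -128.2)/2 = -8.7° is on the wrong side of the globe.)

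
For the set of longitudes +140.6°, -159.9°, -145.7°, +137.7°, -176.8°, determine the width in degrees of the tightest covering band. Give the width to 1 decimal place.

76.6°

Sort the longitudes: -176.8°, -159.9°, -145.7°, +137.7°, +140.6°.
Eastward gaps between consecutive values (wrapping around): 16.9°, 14.2°, 283.4°, 2.9°, 42.6°.
Largest gap = 283.4° ⇒ minimal covering band is its complement: 360° − 283.4° = 76.6°.
Band runs from +137.7° eastward to -145.7°, crossing the antimeridian.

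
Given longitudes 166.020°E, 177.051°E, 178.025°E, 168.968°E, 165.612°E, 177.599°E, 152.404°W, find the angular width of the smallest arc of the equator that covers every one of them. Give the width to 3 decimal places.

41.984°

Sort the longitudes: -152.404°, +165.612°, +166.020°, +168.968°, +177.051°, +177.599°, +178.025°.
Eastward gaps between consecutive values (wrapping around): 318.016°, 0.408°, 2.948°, 8.083°, 0.548°, 0.426°, 29.571°.
Largest gap = 318.016° ⇒ minimal covering band is its complement: 360° − 318.016° = 41.984°.
Band runs from +165.612° eastward to -152.404°, crossing the antimeridian.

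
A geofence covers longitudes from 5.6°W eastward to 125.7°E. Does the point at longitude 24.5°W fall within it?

No

Band width going east from -5.6° to +125.7°: ((125.7 − -5.6) mod 360) = 131.3°.
Offset of -24.5° east of the west edge: ((-24.5 − -5.6) mod 360) = 341.1°.
341.1° > 131.3° ⇒ outside.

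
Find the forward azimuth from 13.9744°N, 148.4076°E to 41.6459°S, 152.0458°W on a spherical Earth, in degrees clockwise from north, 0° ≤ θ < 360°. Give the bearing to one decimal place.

138.8°

Δλ = -152.0458 − 148.4076 = -300.4534°; wrapped into (−180°, 180°]: 59.5466°.
θ = atan2( sin Δλ · cos φ₂ , cos φ₁ · sin φ₂ − sin φ₁ · cos φ₂ · cos Δλ )
  = atan2(0.64417, -0.73632) = 138.819° → normalised to [0°, 360°): 138.819°.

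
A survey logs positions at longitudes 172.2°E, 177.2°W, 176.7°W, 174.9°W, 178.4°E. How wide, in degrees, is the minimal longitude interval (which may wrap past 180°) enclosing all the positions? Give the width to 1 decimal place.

12.9°

Sort the longitudes: -177.2°, -176.7°, -174.9°, +172.2°, +178.4°.
Eastward gaps between consecutive values (wrapping around): 0.5°, 1.8°, 347.1°, 6.2°, 4.4°.
Largest gap = 347.1° ⇒ minimal covering band is its complement: 360° − 347.1° = 12.9°.
Band runs from +172.2° eastward to -174.9°, crossing the antimeridian.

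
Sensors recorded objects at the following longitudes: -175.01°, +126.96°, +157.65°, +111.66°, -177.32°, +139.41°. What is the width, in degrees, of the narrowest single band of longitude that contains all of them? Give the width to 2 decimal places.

73.33°

Sort the longitudes: -177.32°, -175.01°, +111.66°, +126.96°, +139.41°, +157.65°.
Eastward gaps between consecutive values (wrapping around): 2.31°, 286.67°, 15.30°, 12.45°, 18.24°, 25.03°.
Largest gap = 286.67° ⇒ minimal covering band is its complement: 360° − 286.67° = 73.33°.
Band runs from +111.66° eastward to -175.01°, crossing the antimeridian.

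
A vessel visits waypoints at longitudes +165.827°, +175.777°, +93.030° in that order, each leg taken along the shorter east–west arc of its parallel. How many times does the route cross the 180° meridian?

Leg 1: +165.827° → +175.777°, shortest Δλ = 9.95° (east) — does not cross 180°.
Leg 2: +175.777° → +93.030°, shortest Δλ = -82.747° (west) — does not cross 180°.
Total crossings: 0.

0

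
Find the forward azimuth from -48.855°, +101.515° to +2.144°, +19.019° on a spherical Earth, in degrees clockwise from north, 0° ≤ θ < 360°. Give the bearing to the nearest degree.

277°

Δλ = 19.019 − 101.515 = -82.496°.
θ = atan2( sin Δλ · cos φ₂ , cos φ₁ · sin φ₂ − sin φ₁ · cos φ₂ · cos Δλ )
  = atan2(-0.99074, 0.12289) = -82.929° → normalised to [0°, 360°): 277.071°.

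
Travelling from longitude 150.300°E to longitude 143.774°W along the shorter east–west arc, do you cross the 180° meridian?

Naïve |-143.774 − 150.300| = 294.074° > 180°, so the shorter arc goes the other way round — across 180°.
Signed shortest Δλ = ((-143.774 − 150.300 + 180) mod 360) − 180 = 65.926°.
Going east by 65.926° from +150.300° passes through 180° before reaching -143.774°.

Yes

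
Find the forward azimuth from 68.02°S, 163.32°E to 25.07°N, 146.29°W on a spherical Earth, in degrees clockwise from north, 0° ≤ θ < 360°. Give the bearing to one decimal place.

45.2°

Δλ = -146.29 − 163.32 = -309.61°; wrapped into (−180°, 180°]: 50.39°.
θ = atan2( sin Δλ · cos φ₂ , cos φ₁ · sin φ₂ − sin φ₁ · cos φ₂ · cos Δλ )
  = atan2(0.69782, 0.69411) = 45.153° → normalised to [0°, 360°): 45.153°.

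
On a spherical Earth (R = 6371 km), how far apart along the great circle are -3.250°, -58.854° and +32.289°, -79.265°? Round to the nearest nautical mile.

Δλ = -79.265 − -58.854 = -20.411°.
Δφ = 32.289 − -3.250 = 35.539°.
a = sin²(Δφ/2) + cos φ₁ · cos φ₂ · sin²(Δλ/2) = 0.119635.
c = 2·atan2(√a, √(1−a)) = 0.70636 rad → d = 6371·c ≈ 4500.22 km ≈ 2429.93 nmi.

2430 nmi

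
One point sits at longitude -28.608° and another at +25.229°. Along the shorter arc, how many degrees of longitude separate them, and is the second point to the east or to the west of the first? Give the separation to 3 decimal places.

Raw difference: 25.229 − -28.608 = 53.837°.
Normalise into (−180°, 180°]: 53.837° stays 53.837°.
Positive ⇒ the second point lies to the east; separation 53.837°.

53.837° east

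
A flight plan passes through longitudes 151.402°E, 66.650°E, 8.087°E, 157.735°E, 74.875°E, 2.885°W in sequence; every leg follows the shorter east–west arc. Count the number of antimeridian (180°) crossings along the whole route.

Leg 1: +151.402° → +66.650°, shortest Δλ = -84.752° (west) — does not cross 180°.
Leg 2: +66.650° → +8.087°, shortest Δλ = -58.563° (west) — does not cross 180°.
Leg 3: +8.087° → +157.735°, shortest Δλ = 149.648° (east) — does not cross 180°.
Leg 4: +157.735° → +74.875°, shortest Δλ = -82.86° (west) — does not cross 180°.
Leg 5: +74.875° → -2.885°, shortest Δλ = -77.76° (west) — does not cross 180°.
Total crossings: 0.

0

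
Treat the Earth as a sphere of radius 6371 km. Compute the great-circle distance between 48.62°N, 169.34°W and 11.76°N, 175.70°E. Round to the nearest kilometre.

Δλ = 175.70 − -169.34 = 345.04°; wrapped into (−180°, 180°]: -14.96°.
Δφ = 11.76 − 48.62 = -36.86°.
a = sin²(Δφ/2) + cos φ₁ · cos φ₂ · sin²(Δλ/2) = 0.110916.
c = 2·atan2(√a, √(1−a)) = 0.67905 rad → d = 6371·c ≈ 4326.24 km.

4326 km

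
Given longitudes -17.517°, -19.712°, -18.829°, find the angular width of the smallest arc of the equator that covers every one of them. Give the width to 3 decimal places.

Sort the longitudes: -19.712°, -18.829°, -17.517°.
Eastward gaps between consecutive values (wrapping around): 0.883°, 1.312°, 357.805°.
Largest gap = 357.805° ⇒ minimal covering band is its complement: 360° − 357.805° = 2.195°.
Band runs from -19.712° eastward to -17.517°.

2.195°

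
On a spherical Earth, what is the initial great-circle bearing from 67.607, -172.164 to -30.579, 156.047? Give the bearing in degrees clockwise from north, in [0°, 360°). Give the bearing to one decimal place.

207.5°

Δλ = 156.047 − -172.164 = 328.211°; wrapped into (−180°, 180°]: -31.789°.
θ = atan2( sin Δλ · cos φ₂ , cos φ₁ · sin φ₂ − sin φ₁ · cos φ₂ · cos Δλ )
  = atan2(-0.45353, -0.87040) = -152.478° → normalised to [0°, 360°): 207.522°.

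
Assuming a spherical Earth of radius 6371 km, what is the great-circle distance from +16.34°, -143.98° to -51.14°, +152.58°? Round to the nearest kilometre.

Δλ = 152.58 − -143.98 = 296.56°; wrapped into (−180°, 180°]: -63.44°.
Δφ = -51.14 − 16.34 = -67.48°.
a = sin²(Δφ/2) + cos φ₁ · cos φ₂ · sin²(Δλ/2) = 0.474931.
c = 2·atan2(√a, √(1−a)) = 1.52064 rad → d = 6371·c ≈ 9687.98 km.

9688 km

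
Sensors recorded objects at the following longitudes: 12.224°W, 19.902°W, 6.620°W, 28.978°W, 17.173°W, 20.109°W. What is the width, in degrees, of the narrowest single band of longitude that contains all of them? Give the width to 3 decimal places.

Sort the longitudes: -28.978°, -20.109°, -19.902°, -17.173°, -12.224°, -6.620°.
Eastward gaps between consecutive values (wrapping around): 8.869°, 0.207°, 2.729°, 4.949°, 5.604°, 337.642°.
Largest gap = 337.642° ⇒ minimal covering band is its complement: 360° − 337.642° = 22.358°.
Band runs from -28.978° eastward to -6.620°.

22.358°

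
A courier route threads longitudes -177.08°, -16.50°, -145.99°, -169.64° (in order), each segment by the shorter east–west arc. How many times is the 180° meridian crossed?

0

Leg 1: -177.08° → -16.50°, shortest Δλ = 160.58° (east) — does not cross 180°.
Leg 2: -16.50° → -145.99°, shortest Δλ = -129.49° (west) — does not cross 180°.
Leg 3: -145.99° → -169.64°, shortest Δλ = -23.65° (west) — does not cross 180°.
Total crossings: 0.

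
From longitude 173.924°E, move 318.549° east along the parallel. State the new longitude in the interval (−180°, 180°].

132.473°E

Start at +173.924°; shift +318.549° → +492.473°.
+492.473° lies outside (−180°, 180°]; subtract 360° → +132.473°.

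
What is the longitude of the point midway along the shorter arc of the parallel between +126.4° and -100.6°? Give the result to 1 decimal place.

Signed shortest Δλ from +126.4° to -100.6° is +133.0°.
Midpoint longitude = +126.4° + (+133.0°)/2 = +126.4° + 66.5° = +192.9°.
Normalise into (−180°, 180°]: -167.1°.
(The naïve average (+126.4 + -100.6)/2 = 12.9° is on the wrong side of the globe.)

-167.1°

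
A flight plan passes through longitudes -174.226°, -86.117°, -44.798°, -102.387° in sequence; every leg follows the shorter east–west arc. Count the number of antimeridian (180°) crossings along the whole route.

Leg 1: -174.226° → -86.117°, shortest Δλ = 88.109° (east) — does not cross 180°.
Leg 2: -86.117° → -44.798°, shortest Δλ = 41.319° (east) — does not cross 180°.
Leg 3: -44.798° → -102.387°, shortest Δλ = -57.589° (west) — does not cross 180°.
Total crossings: 0.

0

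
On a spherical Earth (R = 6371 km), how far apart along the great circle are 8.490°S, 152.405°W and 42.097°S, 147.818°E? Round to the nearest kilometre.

Δλ = 147.818 − -152.405 = 300.223°; wrapped into (−180°, 180°]: -59.777°.
Δφ = -42.097 − -8.490 = -33.607°.
a = sin²(Δφ/2) + cos φ₁ · cos φ₂ · sin²(Δλ/2) = 0.265808.
c = 2·atan2(√a, √(1−a)) = 1.08333 rad → d = 6371·c ≈ 6901.93 km.

6902 km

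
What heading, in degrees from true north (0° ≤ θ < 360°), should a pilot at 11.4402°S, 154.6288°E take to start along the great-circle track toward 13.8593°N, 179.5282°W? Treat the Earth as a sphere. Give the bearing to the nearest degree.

Δλ = -179.5282 − 154.6288 = -334.1570°; wrapped into (−180°, 180°]: 25.8430°.
θ = atan2( sin Δλ · cos φ₂ , cos φ₁ · sin φ₂ − sin φ₁ · cos φ₂ · cos Δλ )
  = atan2(0.42322, 0.40809) = 46.042° → normalised to [0°, 360°): 46.042°.

46°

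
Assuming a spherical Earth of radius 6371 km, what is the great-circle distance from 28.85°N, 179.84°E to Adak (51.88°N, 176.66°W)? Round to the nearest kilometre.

2577 km

Δλ = -176.66 − 179.84 = -356.50°; wrapped into (−180°, 180°]: 3.50°.
Δφ = 51.88 − 28.85 = 23.03°.
a = sin²(Δφ/2) + cos φ₁ · cos φ₂ · sin²(Δλ/2) = 0.040354.
c = 2·atan2(√a, √(1−a)) = 0.40452 rad → d = 6371·c ≈ 2577.19 km.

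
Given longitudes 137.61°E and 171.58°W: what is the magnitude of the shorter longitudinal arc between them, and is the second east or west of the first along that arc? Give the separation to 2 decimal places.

Raw difference: -171.58 − 137.61 = -309.19°.
Normalise into (−180°, 180°]: -309.19° + 360° = 50.81°.
Positive ⇒ the second point lies to the east; separation 50.81°.

50.81° east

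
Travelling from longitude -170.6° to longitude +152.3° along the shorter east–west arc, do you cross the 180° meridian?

Naïve |152.3 − -170.6| = 322.9° > 180°, so the shorter arc goes the other way round — across 180°.
Signed shortest Δλ = ((152.3 − -170.6 + 180) mod 360) − 180 = -37.1°.
Going west by 37.1° from -170.6° passes through 180° before reaching +152.3°.

Yes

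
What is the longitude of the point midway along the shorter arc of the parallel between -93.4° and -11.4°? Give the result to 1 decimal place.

-52.4°

Signed shortest Δλ from -93.4° to -11.4° is +82.0°.
Midpoint longitude = -93.4° + (+82.0°)/2 = -93.4° + 41.0° = -52.4°.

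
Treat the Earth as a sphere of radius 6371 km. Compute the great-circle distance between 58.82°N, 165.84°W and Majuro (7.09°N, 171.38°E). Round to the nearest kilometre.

6071 km

Δλ = 171.38 − -165.84 = 337.22°; wrapped into (−180°, 180°]: -22.78°.
Δφ = 7.09 − 58.82 = -51.73°.
a = sin²(Δφ/2) + cos φ₁ · cos φ₂ · sin²(Δλ/2) = 0.210353.
c = 2·atan2(√a, √(1−a)) = 0.95294 rad → d = 6371·c ≈ 6071.15 km.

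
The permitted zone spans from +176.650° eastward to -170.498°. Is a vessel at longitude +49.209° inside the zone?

Band width going east from +176.650° to -170.498°: ((-170.498 − 176.650) mod 360) = 12.852°.
Offset of +49.209° east of the west edge: ((49.209 − 176.650) mod 360) = 232.559°.
232.559° > 12.852° ⇒ outside.

No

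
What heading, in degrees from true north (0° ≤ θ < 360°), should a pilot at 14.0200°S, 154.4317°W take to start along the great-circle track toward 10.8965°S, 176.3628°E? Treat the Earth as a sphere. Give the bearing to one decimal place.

Δλ = 176.3628 − -154.4317 = 330.7945°; wrapped into (−180°, 180°]: -29.2055°.
θ = atan2( sin Δλ · cos φ₂ , cos φ₁ · sin φ₂ − sin φ₁ · cos φ₂ · cos Δλ )
  = atan2(-0.47915, 0.02425) = -87.103° → normalised to [0°, 360°): 272.897°.

272.9°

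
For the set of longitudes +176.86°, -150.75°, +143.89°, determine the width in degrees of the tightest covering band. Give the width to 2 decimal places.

Sort the longitudes: -150.75°, +143.89°, +176.86°.
Eastward gaps between consecutive values (wrapping around): 294.64°, 32.97°, 32.39°.
Largest gap = 294.64° ⇒ minimal covering band is its complement: 360° − 294.64° = 65.36°.
Band runs from +143.89° eastward to -150.75°, crossing the antimeridian.

65.36°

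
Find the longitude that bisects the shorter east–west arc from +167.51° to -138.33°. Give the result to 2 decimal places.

Signed shortest Δλ from +167.51° to -138.33° is +54.16°.
Midpoint longitude = +167.51° + (+54.16°)/2 = +167.51° + 27.08° = +194.59°.
Normalise into (−180°, 180°]: -165.41°.
(The naïve average (+167.51 + -138.33)/2 = 14.59° is on the wrong side of the globe.)

-165.41°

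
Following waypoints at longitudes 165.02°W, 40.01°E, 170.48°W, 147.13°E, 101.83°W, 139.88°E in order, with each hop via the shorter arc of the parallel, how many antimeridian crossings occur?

5

Leg 1: -165.02° → +40.01°, shortest Δλ = -154.97° (west) — crosses 180°.
Leg 2: +40.01° → -170.48°, shortest Δλ = 149.51° (east) — crosses 180°.
Leg 3: -170.48° → +147.13°, shortest Δλ = -42.39° (west) — crosses 180°.
Leg 4: +147.13° → -101.83°, shortest Δλ = 111.04° (east) — crosses 180°.
Leg 5: -101.83° → +139.88°, shortest Δλ = -118.29° (west) — crosses 180°.
Total crossings: 5.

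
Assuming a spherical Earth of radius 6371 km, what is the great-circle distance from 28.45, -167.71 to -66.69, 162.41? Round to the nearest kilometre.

Δλ = 162.41 − -167.71 = 330.12°; wrapped into (−180°, 180°]: -29.88°.
Δφ = -66.69 − 28.45 = -95.14°.
a = sin²(Δφ/2) + cos φ₁ · cos φ₂ · sin²(Δλ/2) = 0.567919.
c = 2·atan2(√a, √(1−a)) = 1.70706 rad → d = 6371·c ≈ 10875.65 km.

10876 km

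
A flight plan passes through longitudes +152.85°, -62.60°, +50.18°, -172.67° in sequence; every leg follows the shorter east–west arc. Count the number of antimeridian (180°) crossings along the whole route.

2

Leg 1: +152.85° → -62.60°, shortest Δλ = 144.55° (east) — crosses 180°.
Leg 2: -62.60° → +50.18°, shortest Δλ = 112.78° (east) — does not cross 180°.
Leg 3: +50.18° → -172.67°, shortest Δλ = 137.15° (east) — crosses 180°.
Total crossings: 2.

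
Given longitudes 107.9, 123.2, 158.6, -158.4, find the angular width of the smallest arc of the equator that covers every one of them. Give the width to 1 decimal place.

Sort the longitudes: -158.4°, +107.9°, +123.2°, +158.6°.
Eastward gaps between consecutive values (wrapping around): 266.3°, 15.3°, 35.4°, 43.0°.
Largest gap = 266.3° ⇒ minimal covering band is its complement: 360° − 266.3° = 93.7°.
Band runs from +107.9° eastward to -158.4°, crossing the antimeridian.

93.7°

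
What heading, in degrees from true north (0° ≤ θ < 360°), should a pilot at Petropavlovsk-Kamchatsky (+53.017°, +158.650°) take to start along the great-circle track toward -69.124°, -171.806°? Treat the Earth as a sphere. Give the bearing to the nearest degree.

168°

Δλ = -171.806 − 158.650 = -330.456°; wrapped into (−180°, 180°]: 29.544°.
θ = atan2( sin Δλ · cos φ₂ , cos φ₁ · sin φ₂ − sin φ₁ · cos φ₂ · cos Δλ )
  = atan2(0.17571, -0.80973) = 167.757° → normalised to [0°, 360°): 167.757°.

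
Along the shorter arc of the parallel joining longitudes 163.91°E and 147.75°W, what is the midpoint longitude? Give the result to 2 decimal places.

Signed shortest Δλ from +163.91° to -147.75° is +48.34°.
Midpoint longitude = +163.91° + (+48.34°)/2 = +163.91° + 24.17° = +188.08°.
Normalise into (−180°, 180°]: -171.92°.
(The naïve average (+163.91 + -147.75)/2 = 8.08° is on the wrong side of the globe.)

171.92°W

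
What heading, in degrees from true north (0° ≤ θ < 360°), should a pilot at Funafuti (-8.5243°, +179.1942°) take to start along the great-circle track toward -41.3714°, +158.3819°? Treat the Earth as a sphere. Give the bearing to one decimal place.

Δλ = 158.3819 − 179.1942 = -20.8123°.
θ = atan2( sin Δλ · cos φ₂ , cos φ₁ · sin φ₂ − sin φ₁ · cos φ₂ · cos Δλ )
  = atan2(-0.26664, -0.54966) = -154.122° → normalised to [0°, 360°): 205.878°.

205.9°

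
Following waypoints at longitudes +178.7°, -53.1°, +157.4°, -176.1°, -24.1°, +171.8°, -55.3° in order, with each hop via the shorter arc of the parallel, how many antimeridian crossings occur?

Leg 1: +178.7° → -53.1°, shortest Δλ = 128.2° (east) — crosses 180°.
Leg 2: -53.1° → +157.4°, shortest Δλ = -149.5° (west) — crosses 180°.
Leg 3: +157.4° → -176.1°, shortest Δλ = 26.5° (east) — crosses 180°.
Leg 4: -176.1° → -24.1°, shortest Δλ = 152.0° (east) — does not cross 180°.
Leg 5: -24.1° → +171.8°, shortest Δλ = -164.1° (west) — crosses 180°.
Leg 6: +171.8° → -55.3°, shortest Δλ = 132.9° (east) — crosses 180°.
Total crossings: 5.

5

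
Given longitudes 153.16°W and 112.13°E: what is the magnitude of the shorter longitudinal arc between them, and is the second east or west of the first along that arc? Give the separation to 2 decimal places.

94.71° west

Raw difference: 112.13 − -153.16 = 265.29°.
Normalise into (−180°, 180°]: 265.29° − 360° = -94.71°.
Negative ⇒ the second point lies to the west; separation 94.71°.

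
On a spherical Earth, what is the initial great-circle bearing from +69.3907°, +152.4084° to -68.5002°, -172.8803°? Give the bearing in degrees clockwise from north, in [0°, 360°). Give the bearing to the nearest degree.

Δλ = -172.8803 − 152.4084 = -325.2887°; wrapped into (−180°, 180°]: 34.7113°.
θ = atan2( sin Δλ · cos φ₂ , cos φ₁ · sin φ₂ − sin φ₁ · cos φ₂ · cos Δλ )
  = atan2(0.20870, -0.60949) = 161.098° → normalised to [0°, 360°): 161.098°.

161°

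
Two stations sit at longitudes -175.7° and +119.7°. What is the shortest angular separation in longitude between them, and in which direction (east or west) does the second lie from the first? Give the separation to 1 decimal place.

Raw difference: 119.7 − -175.7 = 295.4°.
Normalise into (−180°, 180°]: 295.4° − 360° = -64.6°.
Negative ⇒ the second point lies to the west; separation 64.6°.

64.6° west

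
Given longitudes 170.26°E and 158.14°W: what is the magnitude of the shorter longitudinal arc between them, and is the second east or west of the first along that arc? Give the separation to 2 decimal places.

Raw difference: -158.14 − 170.26 = -328.4°.
Normalise into (−180°, 180°]: -328.4° + 360° = 31.6°.
Positive ⇒ the second point lies to the east; separation 31.60°.

31.60° east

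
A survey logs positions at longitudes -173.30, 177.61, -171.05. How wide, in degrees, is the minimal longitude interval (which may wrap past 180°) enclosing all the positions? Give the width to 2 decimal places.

11.34°

Sort the longitudes: -173.30°, -171.05°, +177.61°.
Eastward gaps between consecutive values (wrapping around): 2.25°, 348.66°, 9.09°.
Largest gap = 348.66° ⇒ minimal covering band is its complement: 360° − 348.66° = 11.34°.
Band runs from +177.61° eastward to -171.05°, crossing the antimeridian.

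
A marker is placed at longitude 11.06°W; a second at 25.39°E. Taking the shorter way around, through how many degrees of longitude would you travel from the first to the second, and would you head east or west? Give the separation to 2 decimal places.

Raw difference: 25.39 − -11.06 = 36.45°.
Normalise into (−180°, 180°]: 36.45° stays 36.45°.
Positive ⇒ the second point lies to the east; separation 36.45°.

36.45° east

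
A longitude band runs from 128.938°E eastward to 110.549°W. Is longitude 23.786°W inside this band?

Band width going east from +128.938° to -110.549°: ((-110.549 − 128.938) mod 360) = 120.513°.
Offset of -23.786° east of the west edge: ((-23.786 − 128.938) mod 360) = 207.276°.
207.276° > 120.513° ⇒ outside.

No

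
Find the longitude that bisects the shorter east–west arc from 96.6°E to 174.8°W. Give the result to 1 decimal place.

Signed shortest Δλ from +96.6° to -174.8° is +88.6°.
Midpoint longitude = +96.6° + (+88.6°)/2 = +96.6° + 44.3° = +140.9°.
(The naïve average (+96.6 + -174.8)/2 = -39.1° is on the wrong side of the globe.)

140.9°E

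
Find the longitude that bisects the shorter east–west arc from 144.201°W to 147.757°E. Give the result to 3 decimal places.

Signed shortest Δλ from -144.201° to +147.757° is -68.042°.
Midpoint longitude = -144.201° + (-68.042°)/2 = -144.201° − 34.021° = -178.222°.
(The naïve average (-144.201 + +147.757)/2 = 1.778° is on the wrong side of the globe.)

178.222°W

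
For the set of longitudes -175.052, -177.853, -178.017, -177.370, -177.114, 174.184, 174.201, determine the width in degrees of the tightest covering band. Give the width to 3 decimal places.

10.764°

Sort the longitudes: -178.017°, -177.853°, -177.370°, -177.114°, -175.052°, +174.184°, +174.201°.
Eastward gaps between consecutive values (wrapping around): 0.164°, 0.483°, 0.256°, 2.062°, 349.236°, 0.017°, 7.782°.
Largest gap = 349.236° ⇒ minimal covering band is its complement: 360° − 349.236° = 10.764°.
Band runs from +174.184° eastward to -175.052°, crossing the antimeridian.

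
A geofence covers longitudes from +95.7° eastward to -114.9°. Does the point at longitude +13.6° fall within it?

Band width going east from +95.7° to -114.9°: ((-114.9 − 95.7) mod 360) = 149.4°.
Offset of +13.6° east of the west edge: ((13.6 − 95.7) mod 360) = 277.9°.
277.9° > 149.4° ⇒ outside.

No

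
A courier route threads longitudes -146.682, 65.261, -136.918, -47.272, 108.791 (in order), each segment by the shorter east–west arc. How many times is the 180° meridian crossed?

Leg 1: -146.682° → +65.261°, shortest Δλ = -148.057° (west) — crosses 180°.
Leg 2: +65.261° → -136.918°, shortest Δλ = 157.821° (east) — crosses 180°.
Leg 3: -136.918° → -47.272°, shortest Δλ = 89.646° (east) — does not cross 180°.
Leg 4: -47.272° → +108.791°, shortest Δλ = 156.063° (east) — does not cross 180°.
Total crossings: 2.

2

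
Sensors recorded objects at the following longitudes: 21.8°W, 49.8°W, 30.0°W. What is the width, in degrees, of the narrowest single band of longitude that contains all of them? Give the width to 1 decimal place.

Sort the longitudes: -49.8°, -30.0°, -21.8°.
Eastward gaps between consecutive values (wrapping around): 19.8°, 8.2°, 332.0°.
Largest gap = 332.0° ⇒ minimal covering band is its complement: 360° − 332.0° = 28.0°.
Band runs from -49.8° eastward to -21.8°.

28.0°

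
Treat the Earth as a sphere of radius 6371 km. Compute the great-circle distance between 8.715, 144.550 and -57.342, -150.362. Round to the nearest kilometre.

9388 km

Δλ = -150.362 − 144.550 = -294.912°; wrapped into (−180°, 180°]: 65.088°.
Δφ = -57.342 − 8.715 = -66.057°.
a = sin²(Δφ/2) + cos φ₁ · cos φ₂ · sin²(Δλ/2) = 0.451443.
c = 2·atan2(√a, √(1−a)) = 1.47353 rad → d = 6371·c ≈ 9387.86 km.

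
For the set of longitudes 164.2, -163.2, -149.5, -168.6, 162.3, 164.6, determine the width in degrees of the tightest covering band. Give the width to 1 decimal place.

Sort the longitudes: -168.6°, -163.2°, -149.5°, +162.3°, +164.2°, +164.6°.
Eastward gaps between consecutive values (wrapping around): 5.4°, 13.7°, 311.8°, 1.9°, 0.4°, 26.8°.
Largest gap = 311.8° ⇒ minimal covering band is its complement: 360° − 311.8° = 48.2°.
Band runs from +162.3° eastward to -149.5°, crossing the antimeridian.

48.2°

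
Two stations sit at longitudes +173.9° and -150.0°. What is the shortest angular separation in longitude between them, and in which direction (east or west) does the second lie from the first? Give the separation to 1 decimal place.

36.1° east

Raw difference: -150.0 − 173.9 = -323.9°.
Normalise into (−180°, 180°]: -323.9° + 360° = 36.1°.
Positive ⇒ the second point lies to the east; separation 36.1°.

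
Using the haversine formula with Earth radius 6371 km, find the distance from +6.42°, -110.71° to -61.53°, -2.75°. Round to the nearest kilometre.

11580 km

Δλ = -2.75 − -110.71 = 107.96°.
Δφ = -61.53 − 6.42 = -67.95°.
a = sin²(Δφ/2) + cos φ₁ · cos φ₂ · sin²(Δλ/2) = 0.622182.
c = 2·atan2(√a, √(1−a)) = 1.81766 rad → d = 6371·c ≈ 11580.31 km.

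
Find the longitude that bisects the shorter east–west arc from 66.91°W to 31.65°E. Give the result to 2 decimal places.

17.63°W

Signed shortest Δλ from -66.91° to +31.65° is +98.56°.
Midpoint longitude = -66.91° + (+98.56°)/2 = -66.91° + 49.28° = -17.63°.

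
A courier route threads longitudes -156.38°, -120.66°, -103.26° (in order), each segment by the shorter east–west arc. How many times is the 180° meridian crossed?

Leg 1: -156.38° → -120.66°, shortest Δλ = 35.72° (east) — does not cross 180°.
Leg 2: -120.66° → -103.26°, shortest Δλ = 17.4° (east) — does not cross 180°.
Total crossings: 0.

0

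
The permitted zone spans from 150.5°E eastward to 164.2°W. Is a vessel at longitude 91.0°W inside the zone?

Band width going east from +150.5° to -164.2°: ((-164.2 − 150.5) mod 360) = 45.3°.
Offset of -91.0° east of the west edge: ((-91.0 − 150.5) mod 360) = 118.5°.
118.5° > 45.3° ⇒ outside.

No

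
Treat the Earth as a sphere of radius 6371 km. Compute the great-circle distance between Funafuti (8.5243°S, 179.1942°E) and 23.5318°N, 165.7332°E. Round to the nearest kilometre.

Δλ = 165.7332 − 179.1942 = -13.4610°.
Δφ = 23.5318 − -8.5243 = 32.0561°.
a = sin²(Δφ/2) + cos φ₁ · cos φ₂ · sin²(Δλ/2) = 0.088690.
c = 2·atan2(√a, √(1−a)) = 0.60479 rad → d = 6371·c ≈ 3853.13 km.

3853 km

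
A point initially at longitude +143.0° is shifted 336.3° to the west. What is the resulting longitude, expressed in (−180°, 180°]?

+166.7°

Start at +143.0°; shift −336.3° → -193.3°.
-193.3° lies outside (−180°, 180°]; add 360° → +166.7°.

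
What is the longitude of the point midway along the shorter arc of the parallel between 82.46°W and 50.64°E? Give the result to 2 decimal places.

Signed shortest Δλ from -82.46° to +50.64° is +133.10°.
Midpoint longitude = -82.46° + (+133.10°)/2 = -82.46° + 66.55° = -15.91°.

15.91°W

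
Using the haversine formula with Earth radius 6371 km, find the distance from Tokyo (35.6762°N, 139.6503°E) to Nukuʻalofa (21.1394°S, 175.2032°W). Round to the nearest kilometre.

Δλ = -175.2032 − 139.6503 = -314.8535°; wrapped into (−180°, 180°]: 45.1465°.
Δφ = -21.1394 − 35.6762 = -56.8156°.
a = sin²(Δφ/2) + cos φ₁ · cos φ₂ · sin²(Δλ/2) = 0.337975.
c = 2·atan2(√a, √(1−a)) = 1.24079 rad → d = 6371·c ≈ 7905.07 km.

7905 km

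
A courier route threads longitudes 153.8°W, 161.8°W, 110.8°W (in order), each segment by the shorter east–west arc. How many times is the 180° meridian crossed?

Leg 1: -153.8° → -161.8°, shortest Δλ = -8.0° (west) — does not cross 180°.
Leg 2: -161.8° → -110.8°, shortest Δλ = 51.0° (east) — does not cross 180°.
Total crossings: 0.

0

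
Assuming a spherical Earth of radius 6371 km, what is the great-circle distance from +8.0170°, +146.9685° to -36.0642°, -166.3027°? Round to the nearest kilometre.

6915 km

Δλ = -166.3027 − 146.9685 = -313.2712°; wrapped into (−180°, 180°]: 46.7288°.
Δφ = -36.0642 − 8.0170 = -44.0812°.
a = sin²(Δφ/2) + cos φ₁ · cos φ₂ · sin²(Δλ/2) = 0.266714.
c = 2·atan2(√a, √(1−a)) = 1.08538 rad → d = 6371·c ≈ 6914.98 km.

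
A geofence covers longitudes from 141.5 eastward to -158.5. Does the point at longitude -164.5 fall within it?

Band width going east from +141.5° to -158.5°: ((-158.5 − 141.5) mod 360) = 60.0°.
Offset of -164.5° east of the west edge: ((-164.5 − 141.5) mod 360) = 54.0°.
54.0° ≤ 60.0° ⇒ inside.

Yes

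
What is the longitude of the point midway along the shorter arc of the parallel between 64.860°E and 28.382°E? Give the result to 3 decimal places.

46.621°E

Signed shortest Δλ from +64.860° to +28.382° is -36.478°.
Midpoint longitude = +64.860° + (-36.478°)/2 = +64.860° − 18.239° = +46.621°.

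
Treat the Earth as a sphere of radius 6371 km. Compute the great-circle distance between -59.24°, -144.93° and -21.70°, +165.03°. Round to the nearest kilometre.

Δλ = 165.03 − -144.93 = 309.96°; wrapped into (−180°, 180°]: -50.04°.
Δφ = -21.70 − -59.24 = 37.54°.
a = sin²(Δφ/2) + cos φ₁ · cos φ₂ · sin²(Δλ/2) = 0.188536.
c = 2·atan2(√a, √(1−a)) = 0.89832 rad → d = 6371·c ≈ 5723.18 km.

5723 km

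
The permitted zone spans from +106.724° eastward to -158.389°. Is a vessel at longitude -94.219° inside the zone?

Band width going east from +106.724° to -158.389°: ((-158.389 − 106.724) mod 360) = 94.887°.
Offset of -94.219° east of the west edge: ((-94.219 − 106.724) mod 360) = 159.057°.
159.057° > 94.887° ⇒ outside.

No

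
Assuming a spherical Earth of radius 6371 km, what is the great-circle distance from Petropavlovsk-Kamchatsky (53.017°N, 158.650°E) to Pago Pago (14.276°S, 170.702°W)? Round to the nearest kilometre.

8036 km

Δλ = -170.702 − 158.650 = -329.352°; wrapped into (−180°, 180°]: 30.648°.
Δφ = -14.276 − 53.017 = -67.293°.
a = sin²(Δφ/2) + cos φ₁ · cos φ₂ · sin²(Δλ/2) = 0.347709.
c = 2·atan2(√a, √(1−a)) = 1.26130 rad → d = 6371·c ≈ 8035.72 km.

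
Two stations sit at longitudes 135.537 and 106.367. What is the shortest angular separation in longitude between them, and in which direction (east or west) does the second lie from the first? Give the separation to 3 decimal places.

29.170° west

Raw difference: 106.367 − 135.537 = -29.17°.
Normalise into (−180°, 180°]: -29.17° stays -29.17°.
Negative ⇒ the second point lies to the west; separation 29.170°.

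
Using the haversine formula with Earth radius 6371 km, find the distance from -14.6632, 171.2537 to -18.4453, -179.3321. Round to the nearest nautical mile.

Δλ = -179.3321 − 171.2537 = -350.5858°; wrapped into (−180°, 180°]: 9.4142°.
Δφ = -18.4453 − -14.6632 = -3.7821°.
a = sin²(Δφ/2) + cos φ₁ · cos φ₂ · sin²(Δλ/2) = 0.007269.
c = 2·atan2(√a, √(1−a)) = 0.17073 rad → d = 6371·c ≈ 1087.69 km ≈ 587.31 nmi.

587 nmi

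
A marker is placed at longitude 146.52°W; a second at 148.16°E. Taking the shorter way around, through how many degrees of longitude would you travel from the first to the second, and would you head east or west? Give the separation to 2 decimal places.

65.32° west

Raw difference: 148.16 − -146.52 = 294.68°.
Normalise into (−180°, 180°]: 294.68° − 360° = -65.32°.
Negative ⇒ the second point lies to the west; separation 65.32°.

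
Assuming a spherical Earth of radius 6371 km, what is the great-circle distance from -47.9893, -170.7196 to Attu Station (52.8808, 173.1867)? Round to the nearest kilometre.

11319 km

Δλ = 173.1867 − -170.7196 = 343.9063°; wrapped into (−180°, 180°]: -16.0937°.
Δφ = 52.8808 − -47.9893 = 100.8701°.
a = sin²(Δφ/2) + cos φ₁ · cos φ₂ · sin²(Δλ/2) = 0.602206.
c = 2·atan2(√a, √(1−a)) = 1.77666 rad → d = 6371·c ≈ 11319.09 km.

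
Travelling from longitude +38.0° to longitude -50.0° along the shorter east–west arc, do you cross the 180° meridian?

Signed shortest Δλ = ((-50.0 − 38.0 + 180) mod 360) − 180 = -88.0°.
Going west by 88.0° from +38.0° reaches -50.0° without touching 180°.

No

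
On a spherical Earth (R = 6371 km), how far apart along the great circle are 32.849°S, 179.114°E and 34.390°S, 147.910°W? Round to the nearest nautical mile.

Δλ = -147.910 − 179.114 = -327.024°; wrapped into (−180°, 180°]: 32.976°.
Δφ = -34.390 − -32.849 = -1.541°.
a = sin²(Δφ/2) + cos φ₁ · cos φ₂ · sin²(Δλ/2) = 0.056024.
c = 2·atan2(√a, √(1−a)) = 0.47792 rad → d = 6371·c ≈ 3044.84 km ≈ 1644.08 nmi.

1644 nmi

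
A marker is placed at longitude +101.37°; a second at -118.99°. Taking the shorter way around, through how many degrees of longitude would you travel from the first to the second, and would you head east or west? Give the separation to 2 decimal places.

Raw difference: -118.99 − 101.37 = -220.36°.
Normalise into (−180°, 180°]: -220.36° + 360° = 139.64°.
Positive ⇒ the second point lies to the east; separation 139.64°.

139.64° east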